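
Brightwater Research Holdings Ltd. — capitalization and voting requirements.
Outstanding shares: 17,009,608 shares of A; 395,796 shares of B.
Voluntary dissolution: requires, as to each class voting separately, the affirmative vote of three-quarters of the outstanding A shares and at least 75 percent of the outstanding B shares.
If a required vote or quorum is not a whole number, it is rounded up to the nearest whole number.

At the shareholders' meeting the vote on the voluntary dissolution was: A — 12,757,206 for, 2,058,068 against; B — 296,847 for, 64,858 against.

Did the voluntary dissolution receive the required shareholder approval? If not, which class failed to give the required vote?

A: 3/4 of 17009608 = 12757206; 12,757,206 required, 12,757,206 in favor — approved.
B: 3/4 of 395796 = 296847; 296,847 required, 296,847 in favor — approved.

Approved — every class gave the required vote.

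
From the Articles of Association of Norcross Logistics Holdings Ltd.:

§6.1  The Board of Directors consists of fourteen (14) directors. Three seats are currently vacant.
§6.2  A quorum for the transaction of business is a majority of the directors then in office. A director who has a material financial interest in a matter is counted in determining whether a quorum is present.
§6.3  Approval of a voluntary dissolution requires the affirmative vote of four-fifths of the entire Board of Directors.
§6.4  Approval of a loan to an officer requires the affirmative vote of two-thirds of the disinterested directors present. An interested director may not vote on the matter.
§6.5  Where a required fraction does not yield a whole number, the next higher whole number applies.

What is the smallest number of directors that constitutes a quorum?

A majority of 11 is 6.

6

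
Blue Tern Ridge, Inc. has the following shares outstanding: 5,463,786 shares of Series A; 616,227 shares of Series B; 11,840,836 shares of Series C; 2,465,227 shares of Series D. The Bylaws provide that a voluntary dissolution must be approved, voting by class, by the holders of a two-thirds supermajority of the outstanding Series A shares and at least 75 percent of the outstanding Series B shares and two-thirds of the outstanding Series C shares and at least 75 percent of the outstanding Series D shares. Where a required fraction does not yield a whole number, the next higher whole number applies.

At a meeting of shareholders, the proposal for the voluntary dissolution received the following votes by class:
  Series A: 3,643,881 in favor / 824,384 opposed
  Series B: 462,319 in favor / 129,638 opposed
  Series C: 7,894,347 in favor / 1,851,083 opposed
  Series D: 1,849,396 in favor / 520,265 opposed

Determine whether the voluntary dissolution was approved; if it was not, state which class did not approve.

Series A: 2/3 of 5463786 = 3642524; 3,642,524 required, 3,643,881 in favor — approved.
Series B: 3/4 of 616227 = 462170.25, rounded up to 462171; 462,171 required, 462,319 in favor — approved.
Series C: 2/3 of 11840836 = 7893890.67, rounded up to 7893891; 7,893,891 required, 7,894,347 in favor — approved.
Series D: 3/4 of 2465227 = 1848920.25, rounded up to 1848921; 1,848,921 required, 1,849,396 in favor — approved.

Approved — every class gave the required vote.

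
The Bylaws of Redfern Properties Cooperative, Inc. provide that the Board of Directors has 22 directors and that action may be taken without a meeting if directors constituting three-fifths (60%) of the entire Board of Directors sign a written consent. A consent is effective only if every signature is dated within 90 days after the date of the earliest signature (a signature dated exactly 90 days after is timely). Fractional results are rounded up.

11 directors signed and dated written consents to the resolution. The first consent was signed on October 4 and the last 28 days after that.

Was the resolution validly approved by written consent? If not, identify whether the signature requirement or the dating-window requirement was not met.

Not effective — insufficient signatures.

Signatures required: three-fifths (60%) of 22 — 3/5 of 22 = 13.20, rounded up to 14, so 14 needed; 11 signed. Insufficient.
Dating window: the latest signature is 28 days after the earliest; the limit is 90 days. Within the window.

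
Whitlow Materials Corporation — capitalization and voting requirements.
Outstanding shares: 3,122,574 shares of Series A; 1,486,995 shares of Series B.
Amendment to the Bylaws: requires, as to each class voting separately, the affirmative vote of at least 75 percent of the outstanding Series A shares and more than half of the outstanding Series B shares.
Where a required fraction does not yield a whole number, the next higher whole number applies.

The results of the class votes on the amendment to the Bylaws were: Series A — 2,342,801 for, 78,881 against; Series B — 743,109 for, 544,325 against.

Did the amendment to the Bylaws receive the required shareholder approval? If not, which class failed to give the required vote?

Not approved — the Series B shares did not give the required vote.

Series A: 3/4 of 3122574 = 2341930.50, rounded up to 2341931; 2,341,931 required, 2,342,801 in favor — approved.
Series B: a majority of 1486995 is 743498; 743,498 required, 743,109 in favor — not approved.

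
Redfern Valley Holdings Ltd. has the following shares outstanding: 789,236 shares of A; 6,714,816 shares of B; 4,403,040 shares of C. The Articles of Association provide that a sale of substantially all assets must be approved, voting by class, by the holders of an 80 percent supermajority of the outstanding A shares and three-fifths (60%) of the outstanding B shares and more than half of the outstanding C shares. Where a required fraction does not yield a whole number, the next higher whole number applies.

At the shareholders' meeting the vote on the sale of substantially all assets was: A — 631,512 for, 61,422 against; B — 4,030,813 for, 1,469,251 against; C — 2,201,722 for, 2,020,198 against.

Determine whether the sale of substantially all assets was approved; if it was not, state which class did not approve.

A: 4/5 of 789236 = 631388.80, rounded up to 631389; 631,389 required, 631,512 in favor — approved.
B: 3/5 of 6714816 = 4028889.60, rounded up to 4028890; 4,028,890 required, 4,030,813 in favor — approved.
C: a majority of 4403040 is 2201521; 2,201,521 required, 2,201,722 in favor — approved.

Approved — every class gave the required vote.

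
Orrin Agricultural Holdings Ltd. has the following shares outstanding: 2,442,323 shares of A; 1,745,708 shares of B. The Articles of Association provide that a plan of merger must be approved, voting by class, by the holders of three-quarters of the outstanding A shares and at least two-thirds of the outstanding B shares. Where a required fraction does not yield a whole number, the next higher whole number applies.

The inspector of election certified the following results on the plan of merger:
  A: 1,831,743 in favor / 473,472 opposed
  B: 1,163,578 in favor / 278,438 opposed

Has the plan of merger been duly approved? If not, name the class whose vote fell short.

Not approved — the B shares did not give the required vote.

A: 3/4 of 2442323 = 1831742.25, rounded up to 1831743; 1,831,743 required, 1,831,743 in favor — approved.
B: 2/3 of 1745708 = 1163805.33, rounded up to 1163806; 1,163,806 required, 1,163,578 in favor — not approved.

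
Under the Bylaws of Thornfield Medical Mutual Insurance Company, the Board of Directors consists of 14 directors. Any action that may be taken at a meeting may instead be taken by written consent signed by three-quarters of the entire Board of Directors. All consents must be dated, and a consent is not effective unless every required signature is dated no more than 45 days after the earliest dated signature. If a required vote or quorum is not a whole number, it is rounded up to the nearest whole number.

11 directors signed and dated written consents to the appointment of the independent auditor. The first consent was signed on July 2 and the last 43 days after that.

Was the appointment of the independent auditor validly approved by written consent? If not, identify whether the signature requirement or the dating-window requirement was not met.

Effective — both the signature and dating-window requirements are satisfied.

Signatures required: three-quarters of 14 — 3/4 of 14 = 10.50, rounded up to 11, so 11 needed; 11 signed. Sufficient.
Dating window: the latest signature is 43 days after the earliest; the limit is 45 days. Within the window.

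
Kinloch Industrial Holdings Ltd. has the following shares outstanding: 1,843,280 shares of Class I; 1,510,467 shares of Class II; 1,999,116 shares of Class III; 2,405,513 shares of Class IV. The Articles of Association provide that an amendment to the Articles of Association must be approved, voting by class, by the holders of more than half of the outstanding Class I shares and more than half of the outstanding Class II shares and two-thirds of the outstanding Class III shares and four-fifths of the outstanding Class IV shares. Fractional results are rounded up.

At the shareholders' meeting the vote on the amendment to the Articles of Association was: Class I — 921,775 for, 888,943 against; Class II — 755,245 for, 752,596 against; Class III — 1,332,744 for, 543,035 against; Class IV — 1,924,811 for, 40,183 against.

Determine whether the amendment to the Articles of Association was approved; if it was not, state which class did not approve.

Class I: a majority of 1843280 is 921641; 921,641 required, 921,775 in favor — approved.
Class II: a majority of 1510467 is 755234; 755,234 required, 755,245 in favor — approved.
Class III: 2/3 of 1999116 = 1332744; 1,332,744 required, 1,332,744 in favor — approved.
Class IV: 4/5 of 2405513 = 1924410.40, rounded up to 1924411; 1,924,411 required, 1,924,811 in favor — approved.

Approved — every class gave the required vote.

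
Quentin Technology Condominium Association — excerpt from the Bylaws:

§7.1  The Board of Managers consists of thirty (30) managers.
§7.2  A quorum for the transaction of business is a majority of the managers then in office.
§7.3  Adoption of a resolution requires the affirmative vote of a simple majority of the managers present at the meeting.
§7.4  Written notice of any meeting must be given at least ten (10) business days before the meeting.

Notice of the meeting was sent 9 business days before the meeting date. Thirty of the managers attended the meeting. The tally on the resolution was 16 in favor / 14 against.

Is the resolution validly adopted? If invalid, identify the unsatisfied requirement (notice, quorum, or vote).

Notice: 9 business days given; 10 required (9 < 10). Not satisfied.
Quorum: 30 present; quorum is 16. Satisfied.
Vote: the resolution requires a majority of the managers present (30). A majority of 30 is 16, so 16 affirmative votes are needed; 16 voted in favor. Satisfied.

Invalid — notice requirement not satisfied.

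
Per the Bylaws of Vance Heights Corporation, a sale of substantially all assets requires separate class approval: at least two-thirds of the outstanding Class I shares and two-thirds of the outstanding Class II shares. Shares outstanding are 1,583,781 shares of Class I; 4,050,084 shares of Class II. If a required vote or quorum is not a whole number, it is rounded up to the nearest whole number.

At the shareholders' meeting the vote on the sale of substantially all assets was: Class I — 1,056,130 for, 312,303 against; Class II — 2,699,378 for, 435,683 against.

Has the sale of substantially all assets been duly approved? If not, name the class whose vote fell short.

Class I: 2/3 of 1583781 = 1055854; 1,055,854 required, 1,056,130 in favor — approved.
Class II: 2/3 of 4050084 = 2700056; 2,700,056 required, 2,699,378 in favor — not approved.

Not approved — the Class II shares did not give the required vote.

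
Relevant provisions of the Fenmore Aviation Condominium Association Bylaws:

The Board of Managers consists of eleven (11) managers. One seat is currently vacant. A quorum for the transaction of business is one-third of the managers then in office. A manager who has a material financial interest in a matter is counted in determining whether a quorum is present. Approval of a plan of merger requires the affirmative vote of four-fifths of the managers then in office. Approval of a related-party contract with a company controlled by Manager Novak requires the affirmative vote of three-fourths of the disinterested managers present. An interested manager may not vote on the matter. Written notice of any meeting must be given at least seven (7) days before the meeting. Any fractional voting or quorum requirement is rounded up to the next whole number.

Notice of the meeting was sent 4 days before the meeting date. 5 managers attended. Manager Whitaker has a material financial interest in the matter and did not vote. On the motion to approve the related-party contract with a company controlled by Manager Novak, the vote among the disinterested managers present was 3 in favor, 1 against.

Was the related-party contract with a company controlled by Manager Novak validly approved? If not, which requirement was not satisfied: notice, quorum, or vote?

Invalid — notice requirement not satisfied.

Notice: 4 days given; 7 required (4 < 7). Not satisfied.
Quorum: 5 present (interested managers count toward quorum); quorum is 4. Satisfied.
Vote: the related-party contract with a company controlled by Manager Novak requires three-fourths of the disinterested managers present (5 − 1 = 4). 3/4 of 4 = 3, so 3 affirmative votes are needed; 3 voted in favor. Satisfied.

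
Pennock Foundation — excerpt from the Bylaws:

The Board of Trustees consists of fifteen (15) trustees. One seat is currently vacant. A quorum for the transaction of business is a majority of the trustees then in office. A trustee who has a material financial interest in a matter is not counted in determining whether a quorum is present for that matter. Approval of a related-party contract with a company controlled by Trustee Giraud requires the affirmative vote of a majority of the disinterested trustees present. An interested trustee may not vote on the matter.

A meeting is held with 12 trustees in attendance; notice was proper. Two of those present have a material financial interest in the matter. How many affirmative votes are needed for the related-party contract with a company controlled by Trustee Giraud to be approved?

The related-party contract with a company controlled by Trustee Giraud requires a majority of the disinterested trustees present (12 − 2 = 10).
A majority of 10 is 6.

6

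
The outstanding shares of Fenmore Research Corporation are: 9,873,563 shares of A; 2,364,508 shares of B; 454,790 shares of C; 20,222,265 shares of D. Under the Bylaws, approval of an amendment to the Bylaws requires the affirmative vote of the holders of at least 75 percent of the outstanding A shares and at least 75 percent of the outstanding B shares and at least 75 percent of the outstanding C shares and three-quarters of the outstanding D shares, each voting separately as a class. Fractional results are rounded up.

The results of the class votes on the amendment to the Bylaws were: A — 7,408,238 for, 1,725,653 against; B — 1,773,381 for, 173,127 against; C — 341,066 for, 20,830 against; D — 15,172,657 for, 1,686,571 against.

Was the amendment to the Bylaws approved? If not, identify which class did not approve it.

Not approved — the C shares did not give the required vote.

A: 3/4 of 9873563 = 7405172.25, rounded up to 7405173; 7,405,173 required, 7,408,238 in favor — approved.
B: 3/4 of 2364508 = 1773381; 1,773,381 required, 1,773,381 in favor — approved.
C: 3/4 of 454790 = 341092.50, rounded up to 341093; 341,093 required, 341,066 in favor — not approved.
D: 3/4 of 20222265 = 15166698.75, rounded up to 15166699; 15,166,699 required, 15,172,657 in favor — approved.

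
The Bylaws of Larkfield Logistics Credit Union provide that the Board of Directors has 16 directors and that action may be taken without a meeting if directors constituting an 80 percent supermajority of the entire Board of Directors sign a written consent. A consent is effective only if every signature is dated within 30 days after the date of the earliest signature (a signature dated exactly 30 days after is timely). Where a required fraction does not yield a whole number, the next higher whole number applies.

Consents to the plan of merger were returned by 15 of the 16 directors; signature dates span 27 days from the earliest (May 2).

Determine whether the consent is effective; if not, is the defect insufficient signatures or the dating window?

Effective — both the signature and dating-window requirements are satisfied.

Signatures required: an 80 percent supermajority of 16 — 4/5 of 16 = 12.80, rounded up to 13, so 13 needed; 15 signed. Sufficient.
Dating window: the latest signature is 27 days after the earliest; the limit is 30 days. Within the window.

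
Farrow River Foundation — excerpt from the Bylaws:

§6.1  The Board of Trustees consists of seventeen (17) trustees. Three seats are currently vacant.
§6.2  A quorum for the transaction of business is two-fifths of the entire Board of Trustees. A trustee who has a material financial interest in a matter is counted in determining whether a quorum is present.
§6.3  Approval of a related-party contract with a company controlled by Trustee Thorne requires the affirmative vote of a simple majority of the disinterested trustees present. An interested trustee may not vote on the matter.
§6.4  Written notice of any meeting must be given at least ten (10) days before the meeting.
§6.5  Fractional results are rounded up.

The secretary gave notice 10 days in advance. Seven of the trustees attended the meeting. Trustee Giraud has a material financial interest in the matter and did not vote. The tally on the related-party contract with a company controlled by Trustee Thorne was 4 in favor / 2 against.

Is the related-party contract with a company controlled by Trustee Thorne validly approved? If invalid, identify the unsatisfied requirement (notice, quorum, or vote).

Valid — all requirements satisfied.

Notice: 10 days given; 10 required (10 ≥ 10). Satisfied.
Quorum: 7 present (interested trustees count toward quorum); quorum is 7. Satisfied.
Vote: the related-party contract with a company controlled by Trustee Thorne requires a majority of the disinterested trustees present (7 − 1 = 6). A majority of 6 is 4, so 4 affirmative votes are needed; 4 voted in favor. Satisfied.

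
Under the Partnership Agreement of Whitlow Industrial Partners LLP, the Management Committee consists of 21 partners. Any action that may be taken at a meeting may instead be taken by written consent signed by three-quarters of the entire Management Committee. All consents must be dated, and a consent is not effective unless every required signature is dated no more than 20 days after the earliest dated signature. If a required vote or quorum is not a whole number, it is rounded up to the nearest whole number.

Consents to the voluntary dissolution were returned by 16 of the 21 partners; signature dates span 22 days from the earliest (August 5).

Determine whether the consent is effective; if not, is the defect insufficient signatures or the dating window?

Signatures required: three-quarters of 21 — 3/4 of 21 = 15.75, rounded up to 16, so 16 needed; 16 signed. Sufficient.
Dating window: the latest signature is 22 days after the earliest; the limit is 20 days. Outside the window.

Not effective — dating-window requirement not satisfied.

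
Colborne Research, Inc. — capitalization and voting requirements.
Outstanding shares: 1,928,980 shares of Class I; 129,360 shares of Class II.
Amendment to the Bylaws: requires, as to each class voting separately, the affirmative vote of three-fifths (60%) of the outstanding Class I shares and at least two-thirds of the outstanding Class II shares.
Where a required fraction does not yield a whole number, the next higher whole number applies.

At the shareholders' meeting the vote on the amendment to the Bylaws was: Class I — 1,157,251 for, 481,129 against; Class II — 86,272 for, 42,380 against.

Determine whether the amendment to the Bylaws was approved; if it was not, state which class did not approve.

Class I: 3/5 of 1928980 = 1157388; 1,157,388 required, 1,157,251 in favor — not approved.
Class II: 2/3 of 129360 = 86240; 86,240 required, 86,272 in favor — approved.

Not approved — the Class I shares did not give the required vote.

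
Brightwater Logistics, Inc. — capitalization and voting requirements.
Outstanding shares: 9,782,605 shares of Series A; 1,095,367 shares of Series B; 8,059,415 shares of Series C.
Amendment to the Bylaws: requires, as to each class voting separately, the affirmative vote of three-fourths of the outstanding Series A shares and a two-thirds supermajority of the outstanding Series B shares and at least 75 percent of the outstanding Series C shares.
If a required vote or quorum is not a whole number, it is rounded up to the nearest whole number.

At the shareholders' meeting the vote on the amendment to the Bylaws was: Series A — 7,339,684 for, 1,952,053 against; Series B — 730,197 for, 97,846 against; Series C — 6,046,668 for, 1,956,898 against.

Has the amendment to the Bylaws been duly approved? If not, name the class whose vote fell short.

Not approved — the Series B shares did not give the required vote.

Series A: 3/4 of 9782605 = 7336953.75, rounded up to 7336954; 7,336,954 required, 7,339,684 in favor — approved.
Series B: 2/3 of 1095367 = 730244.67, rounded up to 730245; 730,245 required, 730,197 in favor — not approved.
Series C: 3/4 of 8059415 = 6044561.25, rounded up to 6044562; 6,044,562 required, 6,046,668 in favor — approved.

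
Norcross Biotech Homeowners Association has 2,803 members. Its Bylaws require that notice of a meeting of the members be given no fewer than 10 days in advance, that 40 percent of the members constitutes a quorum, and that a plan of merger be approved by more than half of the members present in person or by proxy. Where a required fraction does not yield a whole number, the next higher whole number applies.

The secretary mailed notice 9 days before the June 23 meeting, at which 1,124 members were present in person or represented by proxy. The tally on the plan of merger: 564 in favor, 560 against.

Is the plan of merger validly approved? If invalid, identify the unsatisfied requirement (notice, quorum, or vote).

Notice: 9 days given; 10 required. Not satisfied.
Quorum: 40% of 2,803 = 1,121.20, rounded up to 1,122; 1,124 present. Satisfied.
Vote: requires a majority of those present (1,124); a majority of 1124 is 563, so 563 needed; 564 in favor. Satisfied.

Invalid — notice requirement not satisfied.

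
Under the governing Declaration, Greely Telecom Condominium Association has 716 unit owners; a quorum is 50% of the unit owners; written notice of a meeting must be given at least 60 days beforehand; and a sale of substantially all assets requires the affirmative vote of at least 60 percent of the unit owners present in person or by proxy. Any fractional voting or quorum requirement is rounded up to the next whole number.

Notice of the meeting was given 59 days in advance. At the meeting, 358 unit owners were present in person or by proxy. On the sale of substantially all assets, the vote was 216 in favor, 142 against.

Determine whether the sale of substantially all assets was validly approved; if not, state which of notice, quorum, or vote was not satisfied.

Notice: 59 days given; 60 required. Not satisfied.
Quorum: 50% of 716 = 358; 358 present. Satisfied.
Vote: requires three-fifths of those present (358); 3/5 of 358 = 214.80, rounded up to 215, so 215 needed; 216 in favor. Satisfied.

Invalid — notice requirement not satisfied.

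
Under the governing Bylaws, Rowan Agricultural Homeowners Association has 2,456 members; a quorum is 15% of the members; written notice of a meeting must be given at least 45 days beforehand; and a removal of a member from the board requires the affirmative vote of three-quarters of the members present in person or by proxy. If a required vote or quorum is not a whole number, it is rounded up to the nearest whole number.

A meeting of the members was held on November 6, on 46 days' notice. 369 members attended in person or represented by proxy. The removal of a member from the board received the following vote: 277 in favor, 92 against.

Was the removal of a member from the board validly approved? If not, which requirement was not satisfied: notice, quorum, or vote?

Notice: 46 days given; 45 required. Satisfied.
Quorum: 15% of 2,456 = 368.40, rounded up to 369; 369 present. Satisfied.
Vote: requires three-fourths of those present (369); 3/4 of 369 = 276.75, rounded up to 277, so 277 needed; 277 in favor. Satisfied.

Valid — all requirements satisfied.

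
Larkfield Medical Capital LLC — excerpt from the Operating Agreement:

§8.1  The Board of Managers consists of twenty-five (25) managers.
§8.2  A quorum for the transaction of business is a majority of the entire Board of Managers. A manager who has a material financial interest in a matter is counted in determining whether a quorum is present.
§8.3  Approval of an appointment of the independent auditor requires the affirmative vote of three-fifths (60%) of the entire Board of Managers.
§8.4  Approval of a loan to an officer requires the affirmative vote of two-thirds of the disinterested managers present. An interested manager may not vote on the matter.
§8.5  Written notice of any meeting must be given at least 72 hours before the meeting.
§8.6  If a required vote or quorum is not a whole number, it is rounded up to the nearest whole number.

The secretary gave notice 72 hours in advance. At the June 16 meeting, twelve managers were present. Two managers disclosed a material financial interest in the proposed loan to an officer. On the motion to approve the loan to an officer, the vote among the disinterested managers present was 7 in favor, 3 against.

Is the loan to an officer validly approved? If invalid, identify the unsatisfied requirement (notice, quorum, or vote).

Notice: 72 hours given; 72 required (72 ≥ 72). Satisfied.
Quorum: 12 present (interested managers count toward quorum); quorum is 13. Not satisfied.
Vote: the loan to an officer requires two-thirds of the disinterested managers present (12 − 2 = 10). 2/3 of 10 = 6.67, rounded up to 7, so 7 affirmative votes are needed; 7 voted in favor. Satisfied. (Moot — without a quorum no business can be validly transacted.)

Invalid — quorum requirement not satisfied.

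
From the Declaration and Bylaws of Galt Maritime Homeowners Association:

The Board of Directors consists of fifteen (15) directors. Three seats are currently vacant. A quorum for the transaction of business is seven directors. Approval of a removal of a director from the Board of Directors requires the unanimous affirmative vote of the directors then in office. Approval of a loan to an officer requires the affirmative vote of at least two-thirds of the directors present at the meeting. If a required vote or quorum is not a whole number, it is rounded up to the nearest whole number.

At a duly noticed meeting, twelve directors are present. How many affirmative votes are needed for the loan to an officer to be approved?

8

The loan to an officer requires two-thirds of the directors present (12).
2/3 of 12 = 8.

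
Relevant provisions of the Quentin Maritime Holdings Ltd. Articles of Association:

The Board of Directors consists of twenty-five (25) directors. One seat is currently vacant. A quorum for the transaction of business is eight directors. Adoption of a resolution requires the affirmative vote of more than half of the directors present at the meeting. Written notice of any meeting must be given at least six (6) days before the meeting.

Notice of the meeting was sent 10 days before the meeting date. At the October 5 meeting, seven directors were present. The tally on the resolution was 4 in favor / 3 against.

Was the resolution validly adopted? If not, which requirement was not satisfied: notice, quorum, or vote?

Notice: 10 days given; 6 required (10 ≥ 6). Satisfied.
Quorum: 7 present; quorum is 8. Not satisfied.
Vote: the resolution requires a majority of the directors present (7). A majority of 7 is 4, so 4 affirmative votes are needed; 4 voted in favor. Satisfied. (Moot — without a quorum no business can be validly transacted.)

Invalid — quorum requirement not satisfied.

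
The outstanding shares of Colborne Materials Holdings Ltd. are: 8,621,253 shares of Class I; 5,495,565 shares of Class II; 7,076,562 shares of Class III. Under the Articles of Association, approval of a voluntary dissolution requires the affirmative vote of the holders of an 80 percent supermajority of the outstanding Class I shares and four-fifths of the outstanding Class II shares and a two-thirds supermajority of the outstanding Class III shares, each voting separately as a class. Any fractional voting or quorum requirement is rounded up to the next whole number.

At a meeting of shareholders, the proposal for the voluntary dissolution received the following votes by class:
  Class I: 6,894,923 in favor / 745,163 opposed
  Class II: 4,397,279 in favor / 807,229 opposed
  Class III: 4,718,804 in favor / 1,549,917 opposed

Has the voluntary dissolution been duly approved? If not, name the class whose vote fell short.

Class I: 4/5 of 8621253 = 6897002.40, rounded up to 6897003; 6,897,003 required, 6,894,923 in favor — not approved.
Class II: 4/5 of 5495565 = 4396452; 4,396,452 required, 4,397,279 in favor — approved.
Class III: 2/3 of 7076562 = 4717708; 4,717,708 required, 4,718,804 in favor — approved.

Not approved — the Class I shares did not give the required vote.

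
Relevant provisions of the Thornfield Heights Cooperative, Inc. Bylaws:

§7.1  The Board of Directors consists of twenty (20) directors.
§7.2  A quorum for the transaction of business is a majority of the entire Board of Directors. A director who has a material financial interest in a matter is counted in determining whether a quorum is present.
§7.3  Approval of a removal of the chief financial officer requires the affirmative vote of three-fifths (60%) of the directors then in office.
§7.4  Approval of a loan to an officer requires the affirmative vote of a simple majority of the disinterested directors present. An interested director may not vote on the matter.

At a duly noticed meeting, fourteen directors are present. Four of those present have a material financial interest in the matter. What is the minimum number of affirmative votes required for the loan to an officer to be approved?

The loan to an officer requires a majority of the disinterested directors present (14 − 4 = 10).
A majority of 10 is 6.

6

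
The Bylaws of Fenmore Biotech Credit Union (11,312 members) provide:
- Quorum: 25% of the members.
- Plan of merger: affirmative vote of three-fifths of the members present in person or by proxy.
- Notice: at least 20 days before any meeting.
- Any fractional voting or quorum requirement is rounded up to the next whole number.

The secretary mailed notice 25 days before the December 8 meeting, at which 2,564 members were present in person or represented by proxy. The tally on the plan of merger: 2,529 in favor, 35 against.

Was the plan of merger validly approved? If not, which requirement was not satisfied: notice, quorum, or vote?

Notice: 25 days given; 20 required. Satisfied.
Quorum: 25% of 11,312 = 2,828; 2,564 present. Not satisfied.
Vote: requires three-fifths of those present (2,564); 3/5 of 2564 = 1538.40, rounded up to 1539, so 1,539 needed; 2,529 in favor. Satisfied.

Invalid — quorum requirement not satisfied.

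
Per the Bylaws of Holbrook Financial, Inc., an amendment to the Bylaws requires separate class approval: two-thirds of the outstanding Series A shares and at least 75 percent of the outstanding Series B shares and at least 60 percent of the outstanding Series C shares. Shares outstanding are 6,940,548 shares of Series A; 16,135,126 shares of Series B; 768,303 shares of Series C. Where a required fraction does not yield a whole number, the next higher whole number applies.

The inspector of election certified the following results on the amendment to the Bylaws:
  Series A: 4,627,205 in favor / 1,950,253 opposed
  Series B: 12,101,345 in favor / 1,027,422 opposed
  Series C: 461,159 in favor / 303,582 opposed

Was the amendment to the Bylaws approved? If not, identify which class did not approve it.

Series A: 2/3 of 6940548 = 4627032; 4,627,032 required, 4,627,205 in favor — approved.
Series B: 3/4 of 16135126 = 12101344.50, rounded up to 12101345; 12,101,345 required, 12,101,345 in favor — approved.
Series C: 3/5 of 768303 = 460981.80, rounded up to 460982; 460,982 required, 461,159 in favor — approved.

Approved — every class gave the required vote.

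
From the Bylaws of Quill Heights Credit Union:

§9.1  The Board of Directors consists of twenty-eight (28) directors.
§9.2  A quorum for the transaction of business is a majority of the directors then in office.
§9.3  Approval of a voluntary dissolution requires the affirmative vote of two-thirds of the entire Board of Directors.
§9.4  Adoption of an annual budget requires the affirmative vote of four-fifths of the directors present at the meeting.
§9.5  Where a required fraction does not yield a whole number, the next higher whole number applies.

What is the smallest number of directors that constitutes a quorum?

A majority of 28 is 15.

15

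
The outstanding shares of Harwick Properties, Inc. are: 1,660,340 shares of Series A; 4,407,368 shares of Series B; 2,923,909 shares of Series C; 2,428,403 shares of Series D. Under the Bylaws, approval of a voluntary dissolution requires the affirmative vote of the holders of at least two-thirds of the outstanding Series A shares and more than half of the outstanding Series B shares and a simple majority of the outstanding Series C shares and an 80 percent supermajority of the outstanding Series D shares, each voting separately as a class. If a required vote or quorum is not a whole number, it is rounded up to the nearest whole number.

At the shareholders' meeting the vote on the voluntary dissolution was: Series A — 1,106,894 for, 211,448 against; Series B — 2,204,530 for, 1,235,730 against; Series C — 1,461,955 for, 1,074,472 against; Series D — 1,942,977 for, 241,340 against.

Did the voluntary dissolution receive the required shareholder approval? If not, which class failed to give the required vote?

Series A: 2/3 of 1660340 = 1106893.33, rounded up to 1106894; 1,106,894 required, 1,106,894 in favor — approved.
Series B: a majority of 4407368 is 2203685; 2,203,685 required, 2,204,530 in favor — approved.
Series C: a majority of 2923909 is 1461955; 1,461,955 required, 1,461,955 in favor — approved.
Series D: 4/5 of 2428403 = 1942722.40, rounded up to 1942723; 1,942,723 required, 1,942,977 in favor — approved.

Approved — every class gave the required vote.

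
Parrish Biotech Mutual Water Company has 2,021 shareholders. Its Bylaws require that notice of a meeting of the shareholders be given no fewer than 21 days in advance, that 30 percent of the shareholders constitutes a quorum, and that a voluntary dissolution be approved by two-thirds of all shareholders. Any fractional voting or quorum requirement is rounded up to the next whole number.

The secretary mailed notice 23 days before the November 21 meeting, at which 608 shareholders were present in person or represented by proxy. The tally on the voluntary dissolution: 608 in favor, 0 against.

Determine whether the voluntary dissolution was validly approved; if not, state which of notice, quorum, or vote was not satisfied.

Notice: 23 days given; 21 required. Satisfied.
Quorum: 30% of 2,021 = 606.30, rounded up to 607; 608 present. Satisfied.
Vote: requires two-thirds of all shareholders (2,021); 2/3 of 2021 = 1347.33, rounded up to 1348, so 1,348 needed; 608 in favor. Not satisfied.

Invalid — vote requirement not satisfied.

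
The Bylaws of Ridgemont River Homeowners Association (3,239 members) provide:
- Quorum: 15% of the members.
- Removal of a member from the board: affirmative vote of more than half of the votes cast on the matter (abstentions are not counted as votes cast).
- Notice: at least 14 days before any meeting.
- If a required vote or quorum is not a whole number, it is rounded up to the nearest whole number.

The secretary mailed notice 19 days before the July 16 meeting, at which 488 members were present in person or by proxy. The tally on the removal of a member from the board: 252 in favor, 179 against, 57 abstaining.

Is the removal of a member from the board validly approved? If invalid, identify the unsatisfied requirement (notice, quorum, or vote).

Valid — all requirements satisfied.

Notice: 19 days given; 14 required. Satisfied.
Quorum: 15% of 3,239 = 485.85, rounded up to 486; 488 present. Satisfied.
Vote: requires a majority of the votes cast (488 − 57 abstaining = 431); a majority of 431 is 216, so 216 needed; 252 in favor. Satisfied.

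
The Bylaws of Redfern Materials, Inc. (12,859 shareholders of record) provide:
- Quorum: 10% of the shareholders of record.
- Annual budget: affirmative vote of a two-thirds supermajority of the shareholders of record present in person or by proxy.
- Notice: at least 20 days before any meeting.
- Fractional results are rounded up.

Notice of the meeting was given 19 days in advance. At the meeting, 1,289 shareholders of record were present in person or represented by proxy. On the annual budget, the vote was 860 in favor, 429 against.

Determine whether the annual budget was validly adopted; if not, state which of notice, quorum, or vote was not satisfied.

Notice: 19 days given; 20 required. Not satisfied.
Quorum: 10% of 12,859 = 1,285.90, rounded up to 1,286; 1,289 present. Satisfied.
Vote: requires two-thirds of those present (1,289); 2/3 of 1289 = 859.33, rounded up to 860, so 860 needed; 860 in favor. Satisfied.

Invalid — notice requirement not satisfied.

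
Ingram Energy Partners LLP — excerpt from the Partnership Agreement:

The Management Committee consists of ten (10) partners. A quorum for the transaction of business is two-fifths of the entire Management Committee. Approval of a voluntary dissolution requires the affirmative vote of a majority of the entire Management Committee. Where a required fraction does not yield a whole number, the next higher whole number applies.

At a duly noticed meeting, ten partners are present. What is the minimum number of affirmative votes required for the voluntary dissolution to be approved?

The voluntary dissolution requires a majority of the entire Management Committee (10).
A majority of 10 is 6.

6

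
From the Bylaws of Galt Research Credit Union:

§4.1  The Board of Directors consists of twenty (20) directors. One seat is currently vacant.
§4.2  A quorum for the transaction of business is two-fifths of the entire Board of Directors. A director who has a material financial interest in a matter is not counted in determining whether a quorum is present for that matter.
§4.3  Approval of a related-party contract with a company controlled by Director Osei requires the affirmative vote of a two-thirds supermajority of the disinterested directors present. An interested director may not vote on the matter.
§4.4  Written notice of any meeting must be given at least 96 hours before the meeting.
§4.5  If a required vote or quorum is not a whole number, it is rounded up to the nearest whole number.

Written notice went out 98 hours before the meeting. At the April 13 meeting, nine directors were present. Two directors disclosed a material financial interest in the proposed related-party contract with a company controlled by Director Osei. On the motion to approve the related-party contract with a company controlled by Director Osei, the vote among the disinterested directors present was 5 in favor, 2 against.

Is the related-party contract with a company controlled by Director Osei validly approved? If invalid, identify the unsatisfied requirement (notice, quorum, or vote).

Notice: 98 hours given; 96 required (98 ≥ 96). Satisfied.
Quorum: 9 present, but the 2 interested directors do not count, leaving 7. Quorum is 8. Not satisfied.
Vote: the related-party contract with a company controlled by Director Osei requires two-thirds of the disinterested directors present (9 − 2 = 7). 2/3 of 7 = 4.67, rounded up to 5, so 5 affirmative votes are needed; 5 voted in favor. Satisfied. (Moot — without a quorum no business can be validly transacted.)

Invalid — quorum requirement not satisfied.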